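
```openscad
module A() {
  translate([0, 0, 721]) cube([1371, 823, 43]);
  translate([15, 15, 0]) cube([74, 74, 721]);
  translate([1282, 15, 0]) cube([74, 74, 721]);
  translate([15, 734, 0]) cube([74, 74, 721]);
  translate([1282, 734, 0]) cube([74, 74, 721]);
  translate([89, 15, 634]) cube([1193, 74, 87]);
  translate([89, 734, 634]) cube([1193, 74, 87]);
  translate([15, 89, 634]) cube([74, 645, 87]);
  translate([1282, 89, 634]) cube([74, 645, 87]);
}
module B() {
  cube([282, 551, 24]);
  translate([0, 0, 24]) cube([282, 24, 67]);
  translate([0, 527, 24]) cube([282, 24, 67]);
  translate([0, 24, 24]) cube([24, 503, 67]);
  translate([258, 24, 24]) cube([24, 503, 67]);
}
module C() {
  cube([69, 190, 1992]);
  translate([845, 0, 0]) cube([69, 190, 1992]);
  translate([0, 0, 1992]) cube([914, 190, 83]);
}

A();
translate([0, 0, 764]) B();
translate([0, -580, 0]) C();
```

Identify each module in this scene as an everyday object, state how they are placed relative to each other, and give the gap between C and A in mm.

A is a table. B is an open box. C is a door frame. The open box is on top of the table. The door frame is on the floor beside the table on its −y side. The gap between the door frame and the table is 390 mm.

The door frame's nearest face is 390 mm from the table's −y face.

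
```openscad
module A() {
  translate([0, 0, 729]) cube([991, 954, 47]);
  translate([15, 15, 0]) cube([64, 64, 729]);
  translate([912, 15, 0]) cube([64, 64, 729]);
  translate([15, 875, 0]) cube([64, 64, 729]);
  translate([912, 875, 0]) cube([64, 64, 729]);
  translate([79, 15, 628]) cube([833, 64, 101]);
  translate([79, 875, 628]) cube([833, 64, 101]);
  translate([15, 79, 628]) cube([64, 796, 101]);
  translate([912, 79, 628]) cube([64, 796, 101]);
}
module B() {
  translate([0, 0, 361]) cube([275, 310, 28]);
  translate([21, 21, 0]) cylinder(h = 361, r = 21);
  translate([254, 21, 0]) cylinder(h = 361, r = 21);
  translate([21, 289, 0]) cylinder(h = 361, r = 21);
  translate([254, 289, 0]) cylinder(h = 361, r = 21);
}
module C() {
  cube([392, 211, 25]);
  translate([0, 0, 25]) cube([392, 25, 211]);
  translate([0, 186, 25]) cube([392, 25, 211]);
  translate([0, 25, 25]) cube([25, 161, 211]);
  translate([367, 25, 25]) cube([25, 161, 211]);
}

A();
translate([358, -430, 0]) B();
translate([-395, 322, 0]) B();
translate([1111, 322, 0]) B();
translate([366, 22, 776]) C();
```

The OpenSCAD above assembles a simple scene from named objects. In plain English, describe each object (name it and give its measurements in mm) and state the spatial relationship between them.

A is a rectangular dining table. The top is 991×954×47 mm with its upper surface at z = 776 mm. It stands on four 64×64 mm square legs, each inset 15 mm from the nearest pair of top edges, running from the floor to the underside of the top. Four apron rails, 64 mm thick and 101 mm tall, run between adjacent legs with their top edges flush with the underside of the top and their outer faces flush with the legs' outer faces.

B is a simple wooden stool: a rectangular seat 275 mm (x) by 310 mm (y), 28 mm thick, top face at z = 389 mm, on four round legs, each 42 mm in diameter. The legs rest on z = 0, each leg's axis is inset half a diameter from the nearest pair of seat edges (so the leg's bounding box is flush with the corner).

C is an open storage box with external size 392×211×236 mm and wall thickness 25 mm (the base is also 25 mm thick). The base covers the whole footprint; the four walls stand on the base, with the y-facing walls full-width and the x-facing walls fitting between their inner faces.

Three stools sit around the table at the −y, −x, +x sides. The open box is on top of the table.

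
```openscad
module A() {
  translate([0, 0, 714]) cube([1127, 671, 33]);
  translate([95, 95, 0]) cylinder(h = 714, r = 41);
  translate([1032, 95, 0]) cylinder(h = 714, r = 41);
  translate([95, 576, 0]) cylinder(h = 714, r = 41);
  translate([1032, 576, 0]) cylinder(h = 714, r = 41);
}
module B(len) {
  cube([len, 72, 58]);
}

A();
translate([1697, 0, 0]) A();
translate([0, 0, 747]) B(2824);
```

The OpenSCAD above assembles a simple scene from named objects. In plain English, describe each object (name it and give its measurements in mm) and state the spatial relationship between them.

A is a rectangular dining table. The top is 1127×671×33 mm with its upper surface at z = 747 mm. It stands on four round legs of 82 mm diameter, each leg's bounding box inset 54 mm from the nearest pair of top edges, running from the floor to the underside of the top.

B is a rectangular beam 2824 mm long (x), 72 mm deep (y), 58 mm thick (z).

The beam spans the tops of two tables placed 570 mm apart, resting at z = 747 mm.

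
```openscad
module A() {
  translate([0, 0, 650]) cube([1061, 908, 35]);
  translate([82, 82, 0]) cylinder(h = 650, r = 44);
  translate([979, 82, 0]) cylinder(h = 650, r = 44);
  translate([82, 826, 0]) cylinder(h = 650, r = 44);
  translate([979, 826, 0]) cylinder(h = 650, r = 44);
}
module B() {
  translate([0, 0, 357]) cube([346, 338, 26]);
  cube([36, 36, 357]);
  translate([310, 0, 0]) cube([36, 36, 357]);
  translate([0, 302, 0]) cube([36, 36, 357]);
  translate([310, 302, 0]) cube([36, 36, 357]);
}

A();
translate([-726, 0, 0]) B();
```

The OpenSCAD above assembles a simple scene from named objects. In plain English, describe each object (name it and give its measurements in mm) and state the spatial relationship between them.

A is a table with a 1061×908 mm rectangular top, 35 mm thick, top surface at z = 685 mm, supported by four round legs of 88 mm diameter, each leg's bounding box inset 38 mm from the nearest pair of top edges, running from the floor.

B is a four-legged stool. The seat is 346×338 mm, 26 mm thick, top at z = 383 mm. It stands on four square legs, each 36×36 mm in cross-section, from z = 0 to the seat underside, each flush with a corner of the seat.

The stool is on the floor beside the table on its −x side.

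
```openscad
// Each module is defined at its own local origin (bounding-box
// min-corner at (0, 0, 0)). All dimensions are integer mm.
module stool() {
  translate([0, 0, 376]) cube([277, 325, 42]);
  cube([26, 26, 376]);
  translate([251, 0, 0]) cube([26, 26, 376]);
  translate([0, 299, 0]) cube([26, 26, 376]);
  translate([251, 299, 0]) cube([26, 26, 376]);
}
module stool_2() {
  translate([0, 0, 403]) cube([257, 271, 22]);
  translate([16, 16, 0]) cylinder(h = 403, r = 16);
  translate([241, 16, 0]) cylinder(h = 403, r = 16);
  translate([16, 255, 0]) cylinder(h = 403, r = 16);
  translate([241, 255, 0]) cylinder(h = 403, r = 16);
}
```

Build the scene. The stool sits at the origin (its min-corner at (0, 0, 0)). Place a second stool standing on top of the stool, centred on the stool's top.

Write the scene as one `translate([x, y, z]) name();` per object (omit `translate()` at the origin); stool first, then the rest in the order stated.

stool();
translate([10, 27, 418]) stool_2();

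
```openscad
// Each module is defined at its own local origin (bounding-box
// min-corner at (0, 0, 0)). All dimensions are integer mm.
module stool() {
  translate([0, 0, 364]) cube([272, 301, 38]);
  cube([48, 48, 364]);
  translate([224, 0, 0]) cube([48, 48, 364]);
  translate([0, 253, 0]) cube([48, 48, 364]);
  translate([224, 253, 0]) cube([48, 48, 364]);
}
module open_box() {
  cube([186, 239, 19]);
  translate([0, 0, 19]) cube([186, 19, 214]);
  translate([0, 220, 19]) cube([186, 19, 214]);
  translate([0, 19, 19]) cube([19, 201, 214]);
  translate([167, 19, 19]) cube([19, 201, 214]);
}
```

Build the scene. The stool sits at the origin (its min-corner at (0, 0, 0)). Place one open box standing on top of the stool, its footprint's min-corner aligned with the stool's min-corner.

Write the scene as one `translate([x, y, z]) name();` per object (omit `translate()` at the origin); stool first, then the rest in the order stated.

stool();
translate([0, 0, 402]) open_box();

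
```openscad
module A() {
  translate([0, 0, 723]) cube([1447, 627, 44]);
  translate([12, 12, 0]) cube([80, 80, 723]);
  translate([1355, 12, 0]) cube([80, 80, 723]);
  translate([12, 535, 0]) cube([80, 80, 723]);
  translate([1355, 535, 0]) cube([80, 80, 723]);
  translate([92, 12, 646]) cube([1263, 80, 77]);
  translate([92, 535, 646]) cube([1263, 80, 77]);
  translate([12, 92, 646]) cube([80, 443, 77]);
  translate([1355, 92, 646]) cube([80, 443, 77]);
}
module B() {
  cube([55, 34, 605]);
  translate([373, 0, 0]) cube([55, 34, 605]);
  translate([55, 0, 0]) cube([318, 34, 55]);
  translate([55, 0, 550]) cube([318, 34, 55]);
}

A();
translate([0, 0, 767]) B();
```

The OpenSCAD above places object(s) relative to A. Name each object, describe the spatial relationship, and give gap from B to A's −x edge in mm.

A is a table. B is a picture frame. The picture frame is on top of the table. The gap from the picture frame to the table's −x edge is 0 mm.

The picture frame's min-x is at 0; the table's min-x is 0; gap = 0 mm.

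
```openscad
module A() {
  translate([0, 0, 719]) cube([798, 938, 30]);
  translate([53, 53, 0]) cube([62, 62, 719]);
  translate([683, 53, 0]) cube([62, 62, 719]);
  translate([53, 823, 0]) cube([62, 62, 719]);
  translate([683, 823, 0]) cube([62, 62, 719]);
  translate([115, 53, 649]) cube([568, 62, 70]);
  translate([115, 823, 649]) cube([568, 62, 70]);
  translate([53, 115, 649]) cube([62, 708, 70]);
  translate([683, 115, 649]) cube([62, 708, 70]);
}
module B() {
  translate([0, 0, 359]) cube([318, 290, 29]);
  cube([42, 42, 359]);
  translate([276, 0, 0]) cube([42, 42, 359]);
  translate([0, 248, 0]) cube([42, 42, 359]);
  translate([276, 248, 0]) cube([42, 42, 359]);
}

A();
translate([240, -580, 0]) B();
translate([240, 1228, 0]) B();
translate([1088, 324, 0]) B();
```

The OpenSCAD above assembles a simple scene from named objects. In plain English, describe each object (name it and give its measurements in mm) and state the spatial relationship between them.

A is a rectangular dining table. The top is 798×938×30 mm with its upper surface at z = 749 mm. It stands on four 62×62 mm square legs, each inset 53 mm from the nearest pair of top edges, running from the floor to the underside of the top. Four apron rails, 62 mm thick and 70 mm tall, run between adjacent legs with their top edges flush with the underside of the top and their outer faces flush with the legs' outer faces.

B is a four-legged stool. The seat is a 318×290×29 mm slab whose top surface is at z = 388 mm; four square legs, each 42×42 mm in cross-section, run from the floor (z = 0) to the underside of the seat, each flush with a corner of the seat.

Three stools sit around the table at the −y, +y, +x sides.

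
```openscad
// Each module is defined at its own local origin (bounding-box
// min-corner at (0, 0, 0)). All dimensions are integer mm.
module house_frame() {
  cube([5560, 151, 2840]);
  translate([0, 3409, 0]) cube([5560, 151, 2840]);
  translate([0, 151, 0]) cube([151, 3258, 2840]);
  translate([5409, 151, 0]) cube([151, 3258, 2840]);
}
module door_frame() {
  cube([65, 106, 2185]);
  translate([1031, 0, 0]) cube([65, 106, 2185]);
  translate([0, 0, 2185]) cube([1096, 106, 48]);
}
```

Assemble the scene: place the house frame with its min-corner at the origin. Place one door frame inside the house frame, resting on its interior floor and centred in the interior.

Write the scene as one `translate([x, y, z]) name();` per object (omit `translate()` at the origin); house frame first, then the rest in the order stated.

house_frame();
translate([2232, 1727, 0]) door_frame();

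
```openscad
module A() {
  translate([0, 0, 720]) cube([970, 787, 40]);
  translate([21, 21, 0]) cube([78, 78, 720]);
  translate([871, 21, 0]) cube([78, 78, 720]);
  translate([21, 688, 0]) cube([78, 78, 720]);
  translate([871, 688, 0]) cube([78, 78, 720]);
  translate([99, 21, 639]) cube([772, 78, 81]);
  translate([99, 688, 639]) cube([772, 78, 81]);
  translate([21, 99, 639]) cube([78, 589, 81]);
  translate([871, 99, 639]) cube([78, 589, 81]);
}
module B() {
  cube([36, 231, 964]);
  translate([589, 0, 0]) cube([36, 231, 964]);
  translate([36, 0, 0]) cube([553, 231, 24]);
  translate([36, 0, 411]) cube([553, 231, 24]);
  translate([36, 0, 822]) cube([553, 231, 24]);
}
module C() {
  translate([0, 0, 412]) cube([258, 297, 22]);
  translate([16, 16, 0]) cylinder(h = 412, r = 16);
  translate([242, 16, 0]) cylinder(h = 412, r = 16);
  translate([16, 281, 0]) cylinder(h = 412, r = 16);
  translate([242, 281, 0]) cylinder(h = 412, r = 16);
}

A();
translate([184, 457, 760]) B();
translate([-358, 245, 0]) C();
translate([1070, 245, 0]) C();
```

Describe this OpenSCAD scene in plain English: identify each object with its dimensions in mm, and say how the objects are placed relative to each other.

A is a rectangular dining table. The top is 970×787×40 mm with its upper surface at z = 760 mm. It stands on four 78×78 mm square legs, each inset 21 mm from the nearest pair of top edges, running from the floor to the underside of the top. Four apron rails, 78 mm thick and 81 mm tall, run between adjacent legs with their top edges flush with the underside of the top and their outer faces flush with the legs' outer faces.

B is a bookshelf 625 mm wide overall, 231 mm deep and 964 mm tall. The two sides are 36 mm thick vertical panels. 3 horizontal shelves of 24 mm thickness span between the inner faces of the sides; the lowest shelf sits on the floor and shelves are stacked with a clear vertical gap of 387 mm between each pair.

C is a four-legged stool. The seat is a 258×297×22 mm slab whose top surface is at z = 434 mm; four round legs, each 32 mm in diameter, run from the floor (z = 0) to the underside of the seat, each leg's axis is inset half a diameter from the nearest pair of seat edges (so the leg's bounding box is flush with the corner).

The bookshelf is on top of the table. Two stools sit around the table at the −x, +x sides.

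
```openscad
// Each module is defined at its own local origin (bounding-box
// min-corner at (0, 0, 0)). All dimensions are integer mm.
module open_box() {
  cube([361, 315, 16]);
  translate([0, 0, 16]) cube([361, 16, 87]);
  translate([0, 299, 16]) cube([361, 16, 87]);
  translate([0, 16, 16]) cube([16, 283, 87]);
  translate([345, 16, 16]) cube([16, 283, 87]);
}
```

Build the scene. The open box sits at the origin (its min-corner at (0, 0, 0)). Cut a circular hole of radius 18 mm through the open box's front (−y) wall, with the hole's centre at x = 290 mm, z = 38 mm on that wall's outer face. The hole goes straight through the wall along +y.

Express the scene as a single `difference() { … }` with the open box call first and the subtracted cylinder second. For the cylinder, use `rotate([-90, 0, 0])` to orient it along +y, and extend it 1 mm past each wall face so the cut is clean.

difference() {
  open_box();
  translate([290, -1, 38]) rotate([-90, 0, 0]) cylinder(h = 18, r = 18);
}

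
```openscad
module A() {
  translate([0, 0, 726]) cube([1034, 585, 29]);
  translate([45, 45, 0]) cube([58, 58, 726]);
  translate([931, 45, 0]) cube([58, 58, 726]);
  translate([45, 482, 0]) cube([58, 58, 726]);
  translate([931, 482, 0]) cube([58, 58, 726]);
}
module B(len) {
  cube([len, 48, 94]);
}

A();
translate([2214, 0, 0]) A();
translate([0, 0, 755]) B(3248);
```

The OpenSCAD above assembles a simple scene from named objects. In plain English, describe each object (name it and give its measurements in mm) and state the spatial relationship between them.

A is a table with a 1034×585 mm rectangular top, 29 mm thick, top surface at z = 755 mm, supported by four 58×58 mm square legs, each inset 45 mm from the nearest pair of top edges, running from the floor.

B is a rectangular beam 3248 mm long (x), 48 mm deep (y), 94 mm thick (z).

The beam spans the tops of two tables placed 1180 mm apart, resting at z = 755 mm.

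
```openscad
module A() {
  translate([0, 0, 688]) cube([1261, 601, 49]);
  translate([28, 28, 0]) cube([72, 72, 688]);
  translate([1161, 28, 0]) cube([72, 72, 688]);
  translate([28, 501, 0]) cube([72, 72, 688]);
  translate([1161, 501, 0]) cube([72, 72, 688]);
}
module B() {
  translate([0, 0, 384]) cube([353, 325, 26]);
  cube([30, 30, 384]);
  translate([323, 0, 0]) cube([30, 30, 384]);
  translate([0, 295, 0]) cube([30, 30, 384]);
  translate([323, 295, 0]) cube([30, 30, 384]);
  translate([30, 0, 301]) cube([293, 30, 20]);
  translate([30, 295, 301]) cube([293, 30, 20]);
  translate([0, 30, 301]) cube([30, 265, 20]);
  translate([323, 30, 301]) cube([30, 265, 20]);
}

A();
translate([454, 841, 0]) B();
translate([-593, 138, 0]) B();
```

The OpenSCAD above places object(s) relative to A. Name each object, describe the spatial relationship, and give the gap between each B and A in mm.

Each stool's nearest face is 240 mm from the table's bounding box.

A is a table. B is a stool. Two stools sit around the table at the +y, −x sides. The gap between each stool and the table is 240 mm.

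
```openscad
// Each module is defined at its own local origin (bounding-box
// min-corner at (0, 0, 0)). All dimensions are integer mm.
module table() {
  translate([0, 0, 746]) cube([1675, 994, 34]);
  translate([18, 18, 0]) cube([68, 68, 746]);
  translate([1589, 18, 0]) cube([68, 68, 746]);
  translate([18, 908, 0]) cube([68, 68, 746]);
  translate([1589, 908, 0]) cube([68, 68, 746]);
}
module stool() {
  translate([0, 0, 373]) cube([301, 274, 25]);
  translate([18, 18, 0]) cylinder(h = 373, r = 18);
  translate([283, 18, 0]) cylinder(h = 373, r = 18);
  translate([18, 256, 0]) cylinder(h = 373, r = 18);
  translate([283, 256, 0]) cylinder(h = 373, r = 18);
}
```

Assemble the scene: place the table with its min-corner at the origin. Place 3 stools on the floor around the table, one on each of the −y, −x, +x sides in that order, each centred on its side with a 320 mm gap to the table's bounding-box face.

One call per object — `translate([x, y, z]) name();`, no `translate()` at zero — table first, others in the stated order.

table();
translate([687, -594, 0]) stool();
translate([-621, 360, 0]) stool();
translate([1995, 360, 0]) stool();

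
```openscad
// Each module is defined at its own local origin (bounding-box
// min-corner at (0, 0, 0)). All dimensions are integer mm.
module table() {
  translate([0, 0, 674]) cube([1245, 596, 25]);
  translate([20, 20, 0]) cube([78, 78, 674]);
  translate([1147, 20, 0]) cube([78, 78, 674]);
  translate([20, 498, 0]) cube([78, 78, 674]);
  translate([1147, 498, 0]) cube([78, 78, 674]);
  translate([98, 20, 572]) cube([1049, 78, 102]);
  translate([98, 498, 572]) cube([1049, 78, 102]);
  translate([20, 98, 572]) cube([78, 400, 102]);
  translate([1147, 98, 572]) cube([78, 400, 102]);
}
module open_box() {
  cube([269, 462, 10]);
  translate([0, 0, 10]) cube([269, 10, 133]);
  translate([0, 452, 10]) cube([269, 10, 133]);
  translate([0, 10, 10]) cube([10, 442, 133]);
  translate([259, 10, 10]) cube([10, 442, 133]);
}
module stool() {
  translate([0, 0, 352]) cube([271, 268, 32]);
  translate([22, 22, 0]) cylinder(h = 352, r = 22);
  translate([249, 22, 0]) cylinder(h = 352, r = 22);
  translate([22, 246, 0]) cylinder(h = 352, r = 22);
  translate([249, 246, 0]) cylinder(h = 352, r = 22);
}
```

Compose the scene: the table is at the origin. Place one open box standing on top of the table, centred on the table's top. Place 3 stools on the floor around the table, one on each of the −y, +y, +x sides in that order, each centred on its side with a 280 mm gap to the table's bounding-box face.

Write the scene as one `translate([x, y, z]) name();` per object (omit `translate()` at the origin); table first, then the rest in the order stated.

table();
translate([488, 67, 699]) open_box();
translate([487, -548, 0]) stool();
translate([487, 876, 0]) stool();
translate([1525, 164, 0]) stool();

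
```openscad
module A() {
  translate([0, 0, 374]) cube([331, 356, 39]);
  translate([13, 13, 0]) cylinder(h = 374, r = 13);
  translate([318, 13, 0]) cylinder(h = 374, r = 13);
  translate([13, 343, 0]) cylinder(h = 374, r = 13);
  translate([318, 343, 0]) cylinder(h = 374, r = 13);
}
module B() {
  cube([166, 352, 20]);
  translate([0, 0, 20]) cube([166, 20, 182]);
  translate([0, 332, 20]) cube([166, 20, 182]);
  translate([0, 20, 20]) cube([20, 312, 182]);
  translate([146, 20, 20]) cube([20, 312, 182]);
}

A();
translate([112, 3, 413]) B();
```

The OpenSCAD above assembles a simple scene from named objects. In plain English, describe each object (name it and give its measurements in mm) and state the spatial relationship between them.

A is a simple wooden stool: a rectangular seat 331 mm (x) by 356 mm (y), 39 mm thick, top face at z = 413 mm, on four round legs, each 26 mm in diameter. The legs rest on z = 0, each leg's axis is inset half a diameter from the nearest pair of seat edges (so the leg's bounding box is flush with the corner).

B is an open storage box with external size 166×352×202 mm and wall thickness 20 mm (the base is also 20 mm thick). The base covers the whole footprint; the four walls stand on the base, with the y-facing walls full-width and the x-facing walls fitting between their inner faces.

The open box is on top of the stool.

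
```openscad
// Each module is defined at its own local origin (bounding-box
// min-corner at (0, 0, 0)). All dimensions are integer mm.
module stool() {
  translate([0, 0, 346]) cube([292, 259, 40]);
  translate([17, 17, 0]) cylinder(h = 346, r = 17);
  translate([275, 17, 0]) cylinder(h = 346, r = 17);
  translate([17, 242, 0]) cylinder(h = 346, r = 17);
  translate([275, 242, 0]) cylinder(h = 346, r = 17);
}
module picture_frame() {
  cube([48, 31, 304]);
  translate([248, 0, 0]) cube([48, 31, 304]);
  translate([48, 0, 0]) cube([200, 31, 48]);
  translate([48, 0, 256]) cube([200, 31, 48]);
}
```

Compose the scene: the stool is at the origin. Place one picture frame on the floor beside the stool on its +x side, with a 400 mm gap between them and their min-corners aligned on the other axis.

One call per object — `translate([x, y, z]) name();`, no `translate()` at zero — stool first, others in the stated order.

stool();
translate([692, 0, 0]) picture_frame();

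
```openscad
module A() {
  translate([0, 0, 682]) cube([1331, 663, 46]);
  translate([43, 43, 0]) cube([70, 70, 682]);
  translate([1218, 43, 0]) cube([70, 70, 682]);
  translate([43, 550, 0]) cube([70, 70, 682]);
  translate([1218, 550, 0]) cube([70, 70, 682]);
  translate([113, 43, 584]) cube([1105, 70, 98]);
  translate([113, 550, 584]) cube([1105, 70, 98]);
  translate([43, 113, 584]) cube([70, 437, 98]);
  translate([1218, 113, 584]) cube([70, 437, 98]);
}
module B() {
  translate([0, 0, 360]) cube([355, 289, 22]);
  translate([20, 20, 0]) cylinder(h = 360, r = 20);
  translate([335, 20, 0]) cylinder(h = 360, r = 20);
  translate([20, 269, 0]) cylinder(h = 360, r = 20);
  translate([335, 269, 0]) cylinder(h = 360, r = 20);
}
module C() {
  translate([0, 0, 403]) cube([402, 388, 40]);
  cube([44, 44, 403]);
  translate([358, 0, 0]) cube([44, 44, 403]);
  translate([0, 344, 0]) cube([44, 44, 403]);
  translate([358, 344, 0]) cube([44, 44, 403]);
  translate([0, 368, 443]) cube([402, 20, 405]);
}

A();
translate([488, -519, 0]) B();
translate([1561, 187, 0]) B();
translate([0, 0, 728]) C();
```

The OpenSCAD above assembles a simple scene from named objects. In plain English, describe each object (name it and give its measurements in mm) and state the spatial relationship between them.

A is a table with a 1331×663 mm rectangular top, 46 mm thick, top surface at z = 728 mm, supported by four 70×70 mm square legs, each inset 43 mm from the nearest pair of top edges, running from the floor. Four apron rails, 70 mm thick and 98 mm tall, run between adjacent legs with their top edges flush with the underside of the top and their outer faces flush with the legs' outer faces.

B is a four-legged stool. The seat is 355×289 mm, 22 mm thick, top at z = 382 mm. It stands on four round legs, each 40 mm in diameter, from z = 0 to the seat underside, each leg's axis is inset half a diameter from the nearest pair of seat edges (so the leg's bounding box is flush with the corner).

C is a chair. The seat is a 402×388×40 mm slab with its top at z = 443 mm, on four 44×44 mm corner legs (flush with the seat edges, standing on z = 0). A flat backrest 20 mm thick, 405 mm tall, spans the full seat width and rises from the seat top along its +y edge, rear face flush with the rear of the seat.

Two stools sit around the table at the −y, +x sides. The chair is on top of the table.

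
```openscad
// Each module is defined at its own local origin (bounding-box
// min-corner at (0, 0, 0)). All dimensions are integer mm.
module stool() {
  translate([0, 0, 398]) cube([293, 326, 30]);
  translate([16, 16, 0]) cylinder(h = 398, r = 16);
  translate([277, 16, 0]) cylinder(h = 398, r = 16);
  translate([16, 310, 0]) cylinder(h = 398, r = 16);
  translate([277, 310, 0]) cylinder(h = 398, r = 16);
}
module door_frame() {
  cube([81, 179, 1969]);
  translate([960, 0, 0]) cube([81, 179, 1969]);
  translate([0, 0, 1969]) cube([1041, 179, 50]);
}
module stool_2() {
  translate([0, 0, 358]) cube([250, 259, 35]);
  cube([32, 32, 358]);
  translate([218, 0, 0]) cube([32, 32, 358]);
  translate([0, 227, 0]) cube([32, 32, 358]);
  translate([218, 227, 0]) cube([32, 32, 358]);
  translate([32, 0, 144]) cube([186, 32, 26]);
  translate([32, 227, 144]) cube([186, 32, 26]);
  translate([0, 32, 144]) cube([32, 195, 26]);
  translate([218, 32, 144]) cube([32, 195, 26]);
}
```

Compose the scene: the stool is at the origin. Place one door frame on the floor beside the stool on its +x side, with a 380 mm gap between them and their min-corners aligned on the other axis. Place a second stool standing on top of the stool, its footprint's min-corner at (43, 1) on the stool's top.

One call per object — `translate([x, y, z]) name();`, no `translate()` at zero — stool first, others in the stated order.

stool();
translate([673, 0, 0]) door_frame();
translate([43, 1, 428]) stool_2();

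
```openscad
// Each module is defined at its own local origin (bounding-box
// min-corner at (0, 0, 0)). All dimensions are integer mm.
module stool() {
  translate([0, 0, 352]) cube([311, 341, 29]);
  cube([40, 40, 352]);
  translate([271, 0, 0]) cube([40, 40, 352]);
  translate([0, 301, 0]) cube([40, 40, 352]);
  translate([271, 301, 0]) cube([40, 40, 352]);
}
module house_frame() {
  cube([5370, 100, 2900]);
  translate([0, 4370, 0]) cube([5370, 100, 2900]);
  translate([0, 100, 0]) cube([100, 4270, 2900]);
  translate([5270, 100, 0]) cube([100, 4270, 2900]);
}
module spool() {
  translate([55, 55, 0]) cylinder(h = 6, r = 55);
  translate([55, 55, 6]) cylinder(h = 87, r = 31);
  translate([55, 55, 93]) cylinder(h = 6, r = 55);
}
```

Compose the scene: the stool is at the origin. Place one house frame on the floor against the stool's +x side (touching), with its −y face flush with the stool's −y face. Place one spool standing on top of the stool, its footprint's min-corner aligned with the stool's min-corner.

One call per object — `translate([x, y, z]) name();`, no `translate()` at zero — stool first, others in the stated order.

stool();
translate([311, 0, 0]) house_frame();
translate([0, 0, 381]) spool();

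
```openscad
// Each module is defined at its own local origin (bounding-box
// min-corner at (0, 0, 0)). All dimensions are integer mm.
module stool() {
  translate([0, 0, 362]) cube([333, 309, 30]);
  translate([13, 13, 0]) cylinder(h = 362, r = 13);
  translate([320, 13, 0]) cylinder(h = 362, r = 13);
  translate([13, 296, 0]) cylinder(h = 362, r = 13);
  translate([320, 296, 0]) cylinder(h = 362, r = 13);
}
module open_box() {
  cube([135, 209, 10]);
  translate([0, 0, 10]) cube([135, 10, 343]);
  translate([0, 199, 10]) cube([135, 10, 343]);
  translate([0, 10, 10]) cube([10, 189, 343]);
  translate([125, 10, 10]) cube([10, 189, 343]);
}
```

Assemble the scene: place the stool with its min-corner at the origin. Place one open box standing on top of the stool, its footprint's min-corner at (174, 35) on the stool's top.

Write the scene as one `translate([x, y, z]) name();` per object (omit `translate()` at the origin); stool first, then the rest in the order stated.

stool();
translate([174, 35, 392]) open_box();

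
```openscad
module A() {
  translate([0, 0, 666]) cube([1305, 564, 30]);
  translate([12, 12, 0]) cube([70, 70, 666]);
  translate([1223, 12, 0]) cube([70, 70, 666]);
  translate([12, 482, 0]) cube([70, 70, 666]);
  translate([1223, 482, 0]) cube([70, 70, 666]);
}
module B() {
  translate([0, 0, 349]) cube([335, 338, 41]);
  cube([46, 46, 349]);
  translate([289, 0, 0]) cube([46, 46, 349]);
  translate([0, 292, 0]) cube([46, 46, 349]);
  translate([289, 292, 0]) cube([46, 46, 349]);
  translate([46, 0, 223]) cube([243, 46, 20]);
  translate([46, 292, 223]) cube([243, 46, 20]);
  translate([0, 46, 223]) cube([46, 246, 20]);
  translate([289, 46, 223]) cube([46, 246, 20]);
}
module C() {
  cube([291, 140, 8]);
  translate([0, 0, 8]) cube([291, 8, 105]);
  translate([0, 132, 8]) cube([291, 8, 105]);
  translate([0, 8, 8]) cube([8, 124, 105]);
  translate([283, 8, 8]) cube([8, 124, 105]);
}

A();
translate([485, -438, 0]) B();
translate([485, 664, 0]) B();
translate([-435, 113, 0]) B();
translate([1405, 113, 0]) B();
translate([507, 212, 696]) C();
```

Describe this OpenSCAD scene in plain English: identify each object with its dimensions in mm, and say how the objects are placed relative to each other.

A is a table with a 1305×564 mm rectangular top, 30 mm thick, top surface at z = 696 mm, supported by four 70×70 mm square legs, each inset 12 mm from the nearest pair of top edges, running from the floor.

B is a simple wooden stool: a rectangular seat 335 mm (x) by 338 mm (y), 41 mm thick, top face at z = 390 mm, on four square legs, each 46×46 mm in cross-section. The legs rest on z = 0, each flush with a corner of the seat. Four stretchers, 46 mm wide and 20 mm tall, connect adjacent legs with their undersides at z = 223 mm, each running between the inner faces of the legs it joins and aligned with the legs' outer faces on the other axis.

C is an open storage box with external size 291×140×113 mm and wall thickness 8 mm (the base is also 8 mm thick). The base covers the whole footprint; the four walls stand on the base, with the y-facing walls full-width and the x-facing walls fitting between their inner faces.

Four stools sit around the table at the −y, +y, −x, +x sides. The open box is on top of the table, centred.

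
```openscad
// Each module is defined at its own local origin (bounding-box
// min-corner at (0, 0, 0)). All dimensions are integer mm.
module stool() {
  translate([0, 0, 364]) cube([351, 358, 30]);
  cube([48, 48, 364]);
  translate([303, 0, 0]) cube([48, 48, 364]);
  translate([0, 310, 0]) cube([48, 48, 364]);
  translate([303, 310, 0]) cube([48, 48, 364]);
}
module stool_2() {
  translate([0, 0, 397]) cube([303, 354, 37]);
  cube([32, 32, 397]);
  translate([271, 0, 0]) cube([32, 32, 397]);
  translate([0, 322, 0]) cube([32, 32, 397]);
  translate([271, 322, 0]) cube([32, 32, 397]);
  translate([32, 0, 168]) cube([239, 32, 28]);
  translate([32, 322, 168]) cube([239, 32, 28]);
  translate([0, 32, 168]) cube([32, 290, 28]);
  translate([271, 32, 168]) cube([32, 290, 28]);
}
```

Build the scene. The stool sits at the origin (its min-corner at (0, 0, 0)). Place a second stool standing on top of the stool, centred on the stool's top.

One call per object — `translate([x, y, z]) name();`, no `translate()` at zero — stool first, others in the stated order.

stool();
translate([24, 2, 394]) stool_2();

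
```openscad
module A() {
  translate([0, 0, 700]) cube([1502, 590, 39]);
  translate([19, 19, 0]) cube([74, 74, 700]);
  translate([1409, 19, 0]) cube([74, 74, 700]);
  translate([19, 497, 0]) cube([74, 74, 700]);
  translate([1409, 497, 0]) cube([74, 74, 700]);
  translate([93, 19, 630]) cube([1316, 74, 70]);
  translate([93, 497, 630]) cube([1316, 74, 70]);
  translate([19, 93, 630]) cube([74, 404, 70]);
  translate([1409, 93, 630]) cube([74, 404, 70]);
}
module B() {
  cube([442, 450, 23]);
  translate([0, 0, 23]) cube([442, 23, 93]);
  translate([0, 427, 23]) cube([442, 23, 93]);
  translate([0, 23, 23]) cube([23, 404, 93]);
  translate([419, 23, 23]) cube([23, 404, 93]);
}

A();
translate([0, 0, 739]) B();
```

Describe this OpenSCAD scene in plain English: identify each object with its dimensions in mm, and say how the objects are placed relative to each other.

A is a table: top 1502 mm (x) × 590 mm (y), 39 mm thick, upper face at z = 739 mm, on four 74×74 mm square legs, each inset 19 mm from the nearest pair of top edges, running from z = 0 to the bottom of the top. Four apron rails, 74 mm thick and 70 mm tall, run between adjacent legs with their top edges flush with the underside of the top and their outer faces flush with the legs' outer faces.

B is an open storage box with external size 442×450×116 mm and wall thickness 23 mm (the base is also 23 mm thick). The base covers the whole footprint; the four walls stand on the base, with the y-facing walls full-width and the x-facing walls fitting between their inner faces.

The open box is on top of the table.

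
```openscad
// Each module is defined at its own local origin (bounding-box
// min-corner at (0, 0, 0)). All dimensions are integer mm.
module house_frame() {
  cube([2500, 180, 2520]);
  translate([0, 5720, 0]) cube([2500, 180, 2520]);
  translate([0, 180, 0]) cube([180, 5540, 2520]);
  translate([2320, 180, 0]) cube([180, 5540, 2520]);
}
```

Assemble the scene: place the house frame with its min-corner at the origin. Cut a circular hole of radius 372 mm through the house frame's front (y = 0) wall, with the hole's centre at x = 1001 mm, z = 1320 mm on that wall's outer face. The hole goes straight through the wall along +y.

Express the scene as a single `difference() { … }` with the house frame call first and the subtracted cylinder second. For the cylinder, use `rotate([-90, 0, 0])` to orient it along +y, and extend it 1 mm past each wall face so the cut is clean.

difference() {
  house_frame();
  translate([1001, -1, 1320]) rotate([-90, 0, 0]) cylinder(h = 182, r = 372);
}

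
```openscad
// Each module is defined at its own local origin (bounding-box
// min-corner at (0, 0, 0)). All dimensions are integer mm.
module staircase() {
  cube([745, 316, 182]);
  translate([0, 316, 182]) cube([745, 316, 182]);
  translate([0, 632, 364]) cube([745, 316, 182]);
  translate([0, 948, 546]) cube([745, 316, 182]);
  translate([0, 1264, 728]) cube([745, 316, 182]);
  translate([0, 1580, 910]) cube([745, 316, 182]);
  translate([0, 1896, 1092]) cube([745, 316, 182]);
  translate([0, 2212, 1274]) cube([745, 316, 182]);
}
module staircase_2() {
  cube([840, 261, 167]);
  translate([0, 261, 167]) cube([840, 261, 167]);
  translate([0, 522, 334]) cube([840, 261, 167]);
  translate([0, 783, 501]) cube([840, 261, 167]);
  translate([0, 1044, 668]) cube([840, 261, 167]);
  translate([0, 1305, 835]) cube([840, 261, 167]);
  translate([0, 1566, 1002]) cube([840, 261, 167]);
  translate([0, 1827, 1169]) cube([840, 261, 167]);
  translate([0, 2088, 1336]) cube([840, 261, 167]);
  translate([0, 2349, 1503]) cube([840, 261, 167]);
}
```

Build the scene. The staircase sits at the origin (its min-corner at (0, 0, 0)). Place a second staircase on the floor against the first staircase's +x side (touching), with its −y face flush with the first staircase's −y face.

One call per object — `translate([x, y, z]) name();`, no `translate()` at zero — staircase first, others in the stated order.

staircase();
translate([745, 0, 0]) staircase_2();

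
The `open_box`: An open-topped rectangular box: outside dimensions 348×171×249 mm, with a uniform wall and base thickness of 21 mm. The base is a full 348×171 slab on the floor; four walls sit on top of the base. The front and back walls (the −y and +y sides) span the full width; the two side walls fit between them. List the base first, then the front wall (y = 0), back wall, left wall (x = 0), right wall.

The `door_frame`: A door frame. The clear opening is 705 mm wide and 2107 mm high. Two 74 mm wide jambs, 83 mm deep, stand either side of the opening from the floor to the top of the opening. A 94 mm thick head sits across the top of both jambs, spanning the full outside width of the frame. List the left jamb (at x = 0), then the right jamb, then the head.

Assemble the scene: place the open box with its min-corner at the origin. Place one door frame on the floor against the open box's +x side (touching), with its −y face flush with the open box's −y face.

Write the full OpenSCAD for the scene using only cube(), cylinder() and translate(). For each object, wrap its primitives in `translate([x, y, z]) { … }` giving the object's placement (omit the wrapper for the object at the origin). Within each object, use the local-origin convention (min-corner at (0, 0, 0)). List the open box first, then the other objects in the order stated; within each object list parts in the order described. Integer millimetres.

cube([348, 171, 21]);
translate([0, 0, 21]) cube([348, 21, 228]);
translate([0, 150, 21]) cube([348, 21, 228]);
translate([0, 21, 21]) cube([21, 129, 228]);
translate([327, 21, 21]) cube([21, 129, 228]);
translate([348, 0, 0]) {
  cube([74, 83, 2107]);
  translate([779, 0, 0]) cube([74, 83, 2107]);
  translate([0, 0, 2107]) cube([853, 83, 94]);
}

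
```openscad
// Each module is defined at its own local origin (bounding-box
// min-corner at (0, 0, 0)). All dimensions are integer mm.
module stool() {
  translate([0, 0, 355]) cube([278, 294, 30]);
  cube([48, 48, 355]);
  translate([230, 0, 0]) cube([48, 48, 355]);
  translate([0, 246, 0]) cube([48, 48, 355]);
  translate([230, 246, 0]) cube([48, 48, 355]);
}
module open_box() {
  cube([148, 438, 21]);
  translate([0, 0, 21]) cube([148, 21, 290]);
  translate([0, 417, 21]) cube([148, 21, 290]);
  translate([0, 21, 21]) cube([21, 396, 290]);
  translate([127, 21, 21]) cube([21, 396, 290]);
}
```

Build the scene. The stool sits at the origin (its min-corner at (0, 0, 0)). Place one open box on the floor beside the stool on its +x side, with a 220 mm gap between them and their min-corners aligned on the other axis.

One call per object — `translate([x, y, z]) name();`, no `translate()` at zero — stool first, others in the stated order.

stool();
translate([498, 0, 0]) open_box();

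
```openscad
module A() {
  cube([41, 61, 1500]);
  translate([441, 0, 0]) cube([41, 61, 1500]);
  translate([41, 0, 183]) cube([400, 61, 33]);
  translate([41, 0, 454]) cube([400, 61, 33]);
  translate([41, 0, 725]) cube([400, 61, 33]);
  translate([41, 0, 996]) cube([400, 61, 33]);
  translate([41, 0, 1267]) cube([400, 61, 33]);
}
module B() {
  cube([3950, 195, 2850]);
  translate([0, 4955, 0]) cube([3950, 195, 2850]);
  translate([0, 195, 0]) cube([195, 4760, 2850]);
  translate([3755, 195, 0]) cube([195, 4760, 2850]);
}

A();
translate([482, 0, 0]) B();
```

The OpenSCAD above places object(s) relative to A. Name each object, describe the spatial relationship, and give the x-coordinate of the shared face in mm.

A is a ladder. B is a house frame. The house frame is against the ladder's +x side, with their −y faces flush. The x-coordinate of the shared face is 482 mm.

The ladder's +x face and the house frame's −x face are both at x = 482 mm.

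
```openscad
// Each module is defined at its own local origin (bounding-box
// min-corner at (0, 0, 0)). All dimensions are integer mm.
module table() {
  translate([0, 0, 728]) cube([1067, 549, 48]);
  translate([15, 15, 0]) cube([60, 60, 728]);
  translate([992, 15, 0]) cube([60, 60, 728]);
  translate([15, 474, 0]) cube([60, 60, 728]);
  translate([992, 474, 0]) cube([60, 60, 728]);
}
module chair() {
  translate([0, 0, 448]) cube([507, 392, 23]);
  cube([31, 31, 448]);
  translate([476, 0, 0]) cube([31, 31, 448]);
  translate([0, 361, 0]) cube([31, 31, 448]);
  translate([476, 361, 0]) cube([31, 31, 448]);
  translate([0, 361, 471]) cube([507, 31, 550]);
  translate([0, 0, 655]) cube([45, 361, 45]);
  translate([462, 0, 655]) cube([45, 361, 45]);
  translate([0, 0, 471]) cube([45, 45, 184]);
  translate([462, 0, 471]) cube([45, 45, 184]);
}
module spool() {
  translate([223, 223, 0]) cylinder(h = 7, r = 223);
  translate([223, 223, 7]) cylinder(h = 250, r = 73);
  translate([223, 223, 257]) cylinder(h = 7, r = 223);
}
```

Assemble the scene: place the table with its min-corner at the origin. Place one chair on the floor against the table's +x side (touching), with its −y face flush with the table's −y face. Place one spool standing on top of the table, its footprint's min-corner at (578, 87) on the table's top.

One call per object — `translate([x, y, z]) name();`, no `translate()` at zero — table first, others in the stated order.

table();
translate([1067, 0, 0]) chair();
translate([578, 87, 776]) spool();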